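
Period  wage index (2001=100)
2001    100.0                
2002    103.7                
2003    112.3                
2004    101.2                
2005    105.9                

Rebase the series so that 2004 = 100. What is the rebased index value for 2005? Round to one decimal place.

Rebased(2005) = 105.9 / 101.2 × 100 = 104.6443

104.6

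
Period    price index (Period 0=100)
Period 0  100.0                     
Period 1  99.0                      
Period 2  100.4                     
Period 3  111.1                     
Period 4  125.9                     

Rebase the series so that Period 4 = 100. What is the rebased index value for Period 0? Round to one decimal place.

79.4

Rebased(Period 0) = 100.0 / 125.9 × 100 = 79.4281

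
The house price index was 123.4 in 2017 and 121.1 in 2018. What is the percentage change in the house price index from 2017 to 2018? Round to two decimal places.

-1.86%

Change = (121.1 − 123.4) / 123.4 × 100
       = -2.3 / 123.4 × 100 = -1.8639%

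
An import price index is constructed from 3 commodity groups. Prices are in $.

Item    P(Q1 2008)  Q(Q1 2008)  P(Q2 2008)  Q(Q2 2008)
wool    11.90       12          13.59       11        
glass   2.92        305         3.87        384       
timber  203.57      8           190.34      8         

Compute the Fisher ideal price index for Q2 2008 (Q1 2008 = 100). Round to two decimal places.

108.65

Laspeyres component (base-period weights):
ΣP(Q2 2008)Q(Q1 2008) = 13.59×12 + 3.87×305 + 190.34×8 = 163.08 + 1180.35 + 1522.72 = 2866.15
ΣP(Q1 2008)Q(Q1 2008) = 11.90×12 + 2.92×305 + 203.57×8 = 142.8 + 890.6 + 1628.56 = 2661.96
L = 2866.15 / 2661.96 × 100 = 107.6707
Paasche component (current-period weights):
ΣP(Q2 2008)Q(Q2 2008) = 13.59×11 + 3.87×384 + 190.34×8 = 149.49 + 1486.08 + 1522.72 = 3158.29
ΣP(Q1 2008)Q(Q2 2008) = 11.90×11 + 2.92×384 + 203.57×8 = 130.9 + 1121.28 + 1628.56 = 2880.74
P = 3158.29 / 2880.74 × 100 = 109.6347
Fisher = √(L × P) = √(107.6707 × 109.6347) = 108.6482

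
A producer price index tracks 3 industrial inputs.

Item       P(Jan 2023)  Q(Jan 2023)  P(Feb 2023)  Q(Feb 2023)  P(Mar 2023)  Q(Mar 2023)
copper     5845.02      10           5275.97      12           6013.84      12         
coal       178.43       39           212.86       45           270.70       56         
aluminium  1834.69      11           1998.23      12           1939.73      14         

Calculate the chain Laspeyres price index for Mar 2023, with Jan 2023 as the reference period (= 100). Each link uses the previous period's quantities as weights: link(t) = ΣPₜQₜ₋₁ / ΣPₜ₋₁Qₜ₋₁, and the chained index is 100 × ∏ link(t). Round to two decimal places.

107.79

Link Jan 2023→Feb 2023:
ΣP(Feb 2023)Q(Jan 2023) = 5275.97×10 + 212.86×39 + 1998.23×11 = 52759.7 + 8301.54 + 21980.53 = 83041.77
ΣP(Jan 2023)Q(Jan 2023) = 5845.02×10 + 178.43×39 + 1834.69×11 = 58450.2 + 6958.77 + 20181.59 = 85590.56
link = 83041.77/85590.56 = 0.970221
Link Feb 2023→Mar 2023:
ΣP(Mar 2023)Q(Feb 2023) = 6013.84×12 + 270.70×45 + 1939.73×12 = 72166.08 + 12181.5 + 23276.76 = 107624.34
ΣP(Feb 2023)Q(Feb 2023) = 5275.97×12 + 212.86×45 + 1998.23×12 = 63311.64 + 9578.7 + 23978.76 = 96869.1
link = 107624.34/96869.1 = 1.111029
Chained index = 100 × 0.970221 × 1.111029 = 107.7943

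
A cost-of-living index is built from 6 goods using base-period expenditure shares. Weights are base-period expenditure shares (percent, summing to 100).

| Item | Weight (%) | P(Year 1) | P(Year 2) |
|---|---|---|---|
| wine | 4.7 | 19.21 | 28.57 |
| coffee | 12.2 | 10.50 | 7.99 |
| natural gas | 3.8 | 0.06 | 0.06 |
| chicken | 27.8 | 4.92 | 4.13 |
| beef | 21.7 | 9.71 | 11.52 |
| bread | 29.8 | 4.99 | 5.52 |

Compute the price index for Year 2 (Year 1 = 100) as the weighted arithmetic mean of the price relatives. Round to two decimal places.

102.12

wine: 4.7 × (28.57/19.21) = 4.7 × 1.487246 = 6.9901
coffee: 12.2 × (7.99/10.50) = 12.2 × 0.760952 = 9.2836
natural gas: 3.8 × (0.06/0.06) = 3.8 × 1.000000 = 3.8000
chicken: 27.8 × (4.13/4.92) = 27.8 × 0.839431 = 23.3362
beef: 21.7 × (11.52/9.71) = 21.7 × 1.186406 = 25.7450
bread: 29.8 × (5.52/4.99) = 29.8 × 1.106212 = 32.9651
Index = Σ wᵢ·(p₁ᵢ/p₀ᵢ) = 6.9901 + 9.2836 + 3.8000 + 23.3362 + 25.7450 + 32.9651 = 102.1200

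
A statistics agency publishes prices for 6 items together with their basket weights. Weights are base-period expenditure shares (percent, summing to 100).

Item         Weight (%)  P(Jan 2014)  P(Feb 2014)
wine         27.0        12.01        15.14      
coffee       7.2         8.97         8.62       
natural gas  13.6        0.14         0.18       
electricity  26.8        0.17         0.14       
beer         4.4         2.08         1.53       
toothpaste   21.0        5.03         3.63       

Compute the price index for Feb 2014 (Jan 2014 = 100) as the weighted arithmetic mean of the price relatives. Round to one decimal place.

98.9

wine: 27.0 × (15.14/12.01) = 27.0 × 1.260616 = 34.0366
coffee: 7.2 × (8.62/8.97) = 7.2 × 0.960981 = 6.9191
natural gas: 13.6 × (0.18/0.14) = 13.6 × 1.285714 = 17.4857
electricity: 26.8 × (0.14/0.17) = 26.8 × 0.823529 = 22.0706
beer: 4.4 × (1.53/2.08) = 4.4 × 0.735577 = 3.2365
toothpaste: 21.0 × (3.63/5.03) = 21.0 × 0.721670 = 15.1551
Index = Σ wᵢ·(p₁ᵢ/p₀ᵢ) = 34.0366 + 6.9191 + 17.4857 + 22.0706 + 3.2365 + 15.1551 = 98.9036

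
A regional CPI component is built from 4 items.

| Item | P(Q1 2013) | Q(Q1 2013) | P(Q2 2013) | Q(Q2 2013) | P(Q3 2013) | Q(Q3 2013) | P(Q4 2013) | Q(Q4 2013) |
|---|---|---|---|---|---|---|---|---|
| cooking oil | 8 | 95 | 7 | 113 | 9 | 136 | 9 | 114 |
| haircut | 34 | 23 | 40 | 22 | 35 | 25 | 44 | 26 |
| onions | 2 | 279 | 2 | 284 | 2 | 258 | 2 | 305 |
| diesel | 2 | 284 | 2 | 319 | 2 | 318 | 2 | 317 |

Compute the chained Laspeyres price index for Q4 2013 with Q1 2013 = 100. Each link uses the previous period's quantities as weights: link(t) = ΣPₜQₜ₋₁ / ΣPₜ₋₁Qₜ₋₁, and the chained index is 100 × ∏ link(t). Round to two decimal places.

Link Q1 2013→Q2 2013:
ΣP(Q2 2013)Q(Q1 2013) = 7×95 + 40×23 + 2×279 + 2×284 = 665 + 920 + 558 + 568 = 2711
ΣP(Q1 2013)Q(Q1 2013) = 8×95 + 34×23 + 2×279 + 2×284 = 760 + 782 + 558 + 568 = 2668
link = 2711/2668 = 1.016117
Link Q2 2013→Q3 2013:
ΣP(Q3 2013)Q(Q2 2013) = 9×113 + 35×22 + 2×284 + 2×319 = 1017 + 770 + 568 + 638 = 2993
ΣP(Q2 2013)Q(Q2 2013) = 7×113 + 40×22 + 2×284 + 2×319 = 791 + 880 + 568 + 638 = 2877
link = 2993/2877 = 1.040320
Link Q3 2013→Q4 2013:
ΣP(Q4 2013)Q(Q3 2013) = 9×136 + 44×25 + 2×258 + 2×318 = 1224 + 1100 + 516 + 636 = 3476
ΣP(Q3 2013)Q(Q3 2013) = 9×136 + 35×25 + 2×258 + 2×318 = 1224 + 875 + 516 + 636 = 3251
link = 3476/3251 = 1.069209
Chained index = 100 × 1.016117 × 1.040320 × 1.069209 = 113.0247

113.02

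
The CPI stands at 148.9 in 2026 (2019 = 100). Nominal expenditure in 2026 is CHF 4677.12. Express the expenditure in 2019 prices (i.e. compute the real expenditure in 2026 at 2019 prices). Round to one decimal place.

3141.1

Real = Nominal ÷ (Index/100) = 4677.12 ÷ (148.9/100)
     = 4677.12 ÷ 1.489 = 3141.1148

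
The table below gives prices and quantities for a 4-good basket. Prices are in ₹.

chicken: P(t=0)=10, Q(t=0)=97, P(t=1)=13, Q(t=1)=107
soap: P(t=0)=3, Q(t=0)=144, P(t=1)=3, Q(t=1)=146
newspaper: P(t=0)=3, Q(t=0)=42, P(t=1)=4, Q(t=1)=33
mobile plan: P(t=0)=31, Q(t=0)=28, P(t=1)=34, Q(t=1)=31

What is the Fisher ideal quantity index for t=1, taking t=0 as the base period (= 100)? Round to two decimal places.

107.18

Laspeyres component (base-period weights):
ΣP(t=0)Q(t=1) = 10×107 + 3×146 + 3×33 + 31×31 = 1070 + 438 + 99 + 961 = 2568
ΣP(t=0)Q(t=0) = 10×97 + 3×144 + 3×42 + 31×28 = 970 + 432 + 126 + 868 = 2396
L = 2568 / 2396 × 100 = 107.1786
Paasche component (current-period weights):
ΣP(t=1)Q(t=1) = 13×107 + 3×146 + 4×33 + 34×31 = 1391 + 438 + 132 + 1054 = 3015
ΣP(t=1)Q(t=0) = 13×97 + 3×144 + 4×42 + 34×28 = 1261 + 432 + 168 + 952 = 2813
P = 3015 / 2813 × 100 = 107.1809
Fisher = √(L × P) = √(107.1786 × 107.1809) = 107.1798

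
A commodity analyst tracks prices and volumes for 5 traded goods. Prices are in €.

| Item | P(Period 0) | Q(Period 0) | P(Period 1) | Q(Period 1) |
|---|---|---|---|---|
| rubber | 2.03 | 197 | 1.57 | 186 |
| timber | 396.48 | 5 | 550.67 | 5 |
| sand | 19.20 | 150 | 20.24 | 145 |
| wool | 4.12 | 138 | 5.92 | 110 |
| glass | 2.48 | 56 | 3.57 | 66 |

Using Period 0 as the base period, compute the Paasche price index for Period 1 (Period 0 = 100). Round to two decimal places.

119.20

Paasche price index uses current-period quantities as weights.
ΣP(Period 1)·Q(Period 1) = 1.57×186 + 550.67×5 + 20.24×145 + 5.92×110 + 3.57×66 = 292.02 + 2753.35 + 2934.8 + 651.2 + 235.62 = 6866.99
ΣP(Period 0)·Q(Period 1) = 2.03×186 + 396.48×5 + 19.20×145 + 4.12×110 + 2.48×66 = 377.58 + 1982.4 + 2784 + 453.2 + 163.68 = 5760.86
Index = 6866.99 / 5760.86 × 100 = 119.2008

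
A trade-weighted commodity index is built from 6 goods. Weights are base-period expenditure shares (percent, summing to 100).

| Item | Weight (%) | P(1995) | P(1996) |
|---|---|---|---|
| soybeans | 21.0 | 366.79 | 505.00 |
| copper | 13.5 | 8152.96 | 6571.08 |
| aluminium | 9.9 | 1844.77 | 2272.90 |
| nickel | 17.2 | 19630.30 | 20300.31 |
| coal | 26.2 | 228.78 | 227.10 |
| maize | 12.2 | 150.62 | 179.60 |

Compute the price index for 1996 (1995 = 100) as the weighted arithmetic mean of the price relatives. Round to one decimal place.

soybeans: 21.0 × (505.00/366.79) = 21.0 × 1.376810 = 28.9130
copper: 13.5 × (6571.08/8152.96) = 13.5 × 0.805975 = 10.8807
aluminium: 9.9 × (2272.90/1844.77) = 9.9 × 1.232078 = 12.1976
nickel: 17.2 × (20300.31/19630.30) = 17.2 × 1.034131 = 17.7871
coal: 26.2 × (227.10/228.78) = 26.2 × 0.992657 = 26.0076
maize: 12.2 × (179.60/150.62) = 12.2 × 1.192405 = 14.5473
Index = Σ wᵢ·(p₁ᵢ/p₀ᵢ) = 28.9130 + 10.8807 + 12.1976 + 17.7871 + 26.0076 + 14.5473 = 110.3332

110.3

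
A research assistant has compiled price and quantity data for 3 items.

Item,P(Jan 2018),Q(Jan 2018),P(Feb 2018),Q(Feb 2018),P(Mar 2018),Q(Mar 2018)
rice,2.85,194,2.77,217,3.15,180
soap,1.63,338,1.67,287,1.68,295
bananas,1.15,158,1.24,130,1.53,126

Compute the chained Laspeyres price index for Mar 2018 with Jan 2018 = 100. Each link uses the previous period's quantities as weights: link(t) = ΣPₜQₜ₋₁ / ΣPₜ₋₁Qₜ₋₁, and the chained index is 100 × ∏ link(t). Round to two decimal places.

Link Jan 2018→Feb 2018:
ΣP(Feb 2018)Q(Jan 2018) = 2.77×194 + 1.67×338 + 1.24×158 = 537.38 + 564.46 + 195.92 = 1297.76
ΣP(Jan 2018)Q(Jan 2018) = 2.85×194 + 1.63×338 + 1.15×158 = 552.9 + 550.94 + 181.7 = 1285.54
link = 1297.76/1285.54 = 1.009506
Link Feb 2018→Mar 2018:
ΣP(Mar 2018)Q(Feb 2018) = 3.15×217 + 1.68×287 + 1.53×130 = 683.55 + 482.16 + 198.9 = 1364.61
ΣP(Feb 2018)Q(Feb 2018) = 2.77×217 + 1.67×287 + 1.24×130 = 601.09 + 479.29 + 161.2 = 1241.58
link = 1364.61/1241.58 = 1.099091
Chained index = 100 × 1.009506 × 1.099091 = 110.9539

110.95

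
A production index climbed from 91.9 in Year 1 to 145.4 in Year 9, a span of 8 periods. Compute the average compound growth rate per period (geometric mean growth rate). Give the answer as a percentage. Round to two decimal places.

5.90%

Growth factor = (145.4/91.9)^(1/8) = (1.582155)^(1/8) = 1.059025
Growth rate = 1.059025 − 1 = 0.059025 = 5.9025%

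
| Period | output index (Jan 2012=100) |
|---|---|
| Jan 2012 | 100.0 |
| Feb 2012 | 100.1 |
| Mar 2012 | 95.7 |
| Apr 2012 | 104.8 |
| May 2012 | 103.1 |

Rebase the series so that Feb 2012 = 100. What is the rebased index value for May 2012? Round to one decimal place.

Rebased(May 2012) = 103.1 / 100.1 × 100 = 102.9970

103.0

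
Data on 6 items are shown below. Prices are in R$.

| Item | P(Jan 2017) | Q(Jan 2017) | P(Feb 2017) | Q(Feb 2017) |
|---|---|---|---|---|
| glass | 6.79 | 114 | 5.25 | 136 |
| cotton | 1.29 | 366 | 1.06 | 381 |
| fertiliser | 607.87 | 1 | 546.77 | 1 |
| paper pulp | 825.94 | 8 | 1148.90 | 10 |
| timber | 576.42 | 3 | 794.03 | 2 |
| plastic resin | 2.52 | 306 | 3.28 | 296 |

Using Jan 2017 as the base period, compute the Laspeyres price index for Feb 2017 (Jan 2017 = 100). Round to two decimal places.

Laspeyres price index uses base-period quantities as weights.
ΣP(Feb 2017)·Q(Jan 2017) = 5.25×114 + 1.06×366 + 546.77×1 + 1148.90×8 + 794.03×3 + 3.28×306 = 598.5 + 387.96 + 546.77 + 9191.2 + 2382.09 + 1003.68 = 14110.2
ΣP(Jan 2017)·Q(Jan 2017) = 6.79×114 + 1.29×366 + 607.87×1 + 825.94×8 + 576.42×3 + 2.52×306 = 774.06 + 472.14 + 607.87 + 6607.52 + 1729.26 + 771.12 = 10961.97
Index = 14110.2 / 10961.97 × 100 = 128.7196

128.72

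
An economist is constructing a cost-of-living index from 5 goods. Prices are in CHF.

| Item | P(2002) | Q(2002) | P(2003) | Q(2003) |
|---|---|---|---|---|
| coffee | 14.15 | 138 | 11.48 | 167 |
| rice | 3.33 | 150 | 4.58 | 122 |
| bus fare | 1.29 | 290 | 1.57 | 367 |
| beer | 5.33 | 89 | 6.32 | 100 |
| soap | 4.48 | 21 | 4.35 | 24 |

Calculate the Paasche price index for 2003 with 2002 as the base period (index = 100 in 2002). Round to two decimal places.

Paasche price index uses current-period quantities as weights.
ΣP(2003)·Q(2003) = 11.48×167 + 4.58×122 + 1.57×367 + 6.32×100 + 4.35×24 = 1917.16 + 558.76 + 576.19 + 632 + 104.4 = 3788.51
ΣP(2002)·Q(2003) = 14.15×167 + 3.33×122 + 1.29×367 + 5.33×100 + 4.48×24 = 2363.05 + 406.26 + 473.43 + 533 + 107.52 = 3883.26
Index = 3788.51 / 3883.26 × 100 = 97.5600

97.56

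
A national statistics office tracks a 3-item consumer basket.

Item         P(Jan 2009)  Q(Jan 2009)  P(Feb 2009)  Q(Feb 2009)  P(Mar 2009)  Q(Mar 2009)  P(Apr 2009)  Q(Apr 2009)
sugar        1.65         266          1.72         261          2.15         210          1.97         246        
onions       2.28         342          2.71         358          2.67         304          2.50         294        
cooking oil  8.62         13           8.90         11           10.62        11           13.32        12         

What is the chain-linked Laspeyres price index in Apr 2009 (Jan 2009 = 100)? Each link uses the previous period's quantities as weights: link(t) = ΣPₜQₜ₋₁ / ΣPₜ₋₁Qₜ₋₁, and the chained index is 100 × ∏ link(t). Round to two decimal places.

116.15

Link Jan 2009→Feb 2009:
ΣP(Feb 2009)Q(Jan 2009) = 1.72×266 + 2.71×342 + 8.90×13 = 457.52 + 926.82 + 115.7 = 1500.04
ΣP(Jan 2009)Q(Jan 2009) = 1.65×266 + 2.28×342 + 8.62×13 = 438.9 + 779.76 + 112.06 = 1330.72
link = 1500.04/1330.72 = 1.127239
Link Feb 2009→Mar 2009:
ΣP(Mar 2009)Q(Feb 2009) = 2.15×261 + 2.67×358 + 10.62×11 = 561.15 + 955.86 + 116.82 = 1633.83
ΣP(Feb 2009)Q(Feb 2009) = 1.72×261 + 2.71×358 + 8.90×11 = 448.92 + 970.18 + 97.9 = 1517
link = 1633.83/1517 = 1.077014
Link Mar 2009→Apr 2009:
ΣP(Apr 2009)Q(Mar 2009) = 1.97×210 + 2.50×304 + 13.32×11 = 413.7 + 760 + 146.52 = 1320.22
ΣP(Mar 2009)Q(Mar 2009) = 2.15×210 + 2.67×304 + 10.62×11 = 451.5 + 811.68 + 116.82 = 1380
link = 1320.22/1380 = 0.956681
Chained index = 100 × 1.127239 × 1.077014 × 0.956681 = 116.1461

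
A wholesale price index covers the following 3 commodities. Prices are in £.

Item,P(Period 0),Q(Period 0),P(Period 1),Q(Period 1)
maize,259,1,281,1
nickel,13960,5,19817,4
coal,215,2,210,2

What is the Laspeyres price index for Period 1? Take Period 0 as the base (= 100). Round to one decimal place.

Laspeyres price index uses base-period quantities as weights.
ΣP(Period 1)·Q(Period 0) = 281×1 + 19817×5 + 210×2 = 281 + 99085 + 420 = 99786
ΣP(Period 0)·Q(Period 0) = 259×1 + 13960×5 + 215×2 = 259 + 69800 + 430 = 70489
Index = 99786 / 70489 × 100 = 141.5625

141.6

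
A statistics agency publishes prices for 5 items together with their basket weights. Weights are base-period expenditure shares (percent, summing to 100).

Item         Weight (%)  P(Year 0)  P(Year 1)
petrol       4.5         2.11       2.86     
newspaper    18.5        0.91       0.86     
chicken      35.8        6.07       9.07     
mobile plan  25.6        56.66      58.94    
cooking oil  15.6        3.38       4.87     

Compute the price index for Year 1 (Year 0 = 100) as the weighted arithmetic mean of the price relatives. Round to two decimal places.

petrol: 4.5 × (2.86/2.11) = 4.5 × 1.355450 = 6.0995
newspaper: 18.5 × (0.86/0.91) = 18.5 × 0.945055 = 17.4835
chicken: 35.8 × (9.07/6.07) = 35.8 × 1.494234 = 53.4936
mobile plan: 25.6 × (58.94/56.66) = 25.6 × 1.040240 = 26.6301
cooking oil: 15.6 × (4.87/3.38) = 15.6 × 1.440828 = 22.4769
Index = Σ wᵢ·(p₁ᵢ/p₀ᵢ) = 6.0995 + 17.4835 + 53.4936 + 26.6301 + 22.4769 = 126.1837

126.18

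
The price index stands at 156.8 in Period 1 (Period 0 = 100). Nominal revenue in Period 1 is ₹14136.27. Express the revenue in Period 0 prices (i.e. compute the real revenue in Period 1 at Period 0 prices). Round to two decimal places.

9015.48

Real = Nominal ÷ (Index/100) = 14136.27 ÷ (156.8/100)
     = 14136.27 ÷ 1.568 = 9015.4783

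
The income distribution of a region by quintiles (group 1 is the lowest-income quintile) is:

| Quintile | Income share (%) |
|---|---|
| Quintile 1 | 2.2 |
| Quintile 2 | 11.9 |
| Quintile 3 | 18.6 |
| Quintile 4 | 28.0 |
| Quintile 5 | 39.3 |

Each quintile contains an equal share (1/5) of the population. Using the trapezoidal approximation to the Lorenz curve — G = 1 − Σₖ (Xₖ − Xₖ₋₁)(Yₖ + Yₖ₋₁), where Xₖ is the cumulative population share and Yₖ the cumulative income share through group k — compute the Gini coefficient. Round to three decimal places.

0.361

Cumulative income shares Yₖ: 0.0220, 0.1410, 0.3270, 0.6070, 1.0000
Σ (Xₖ−Xₖ₋₁)(Yₖ+Yₖ₋₁) = (1/5)(0.0220+0.0000) + (1/5)(0.1410+0.0220) + (1/5)(0.3270+0.1410) + (1/5)(0.6070+0.3270) + (1/5)(1.0000+0.6070)
  = 0.0044 + 0.0326 + 0.0936 + 0.1868 + 0.3214 = 0.6388
G = 1 − 0.6388 = 0.3612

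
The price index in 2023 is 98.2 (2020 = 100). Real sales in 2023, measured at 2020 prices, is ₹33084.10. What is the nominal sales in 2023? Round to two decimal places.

32488.59

Nominal = Real × (Index/100) = 33084.10 × (98.2/100)
        = 33084.10 × 0.982 = 32488.5862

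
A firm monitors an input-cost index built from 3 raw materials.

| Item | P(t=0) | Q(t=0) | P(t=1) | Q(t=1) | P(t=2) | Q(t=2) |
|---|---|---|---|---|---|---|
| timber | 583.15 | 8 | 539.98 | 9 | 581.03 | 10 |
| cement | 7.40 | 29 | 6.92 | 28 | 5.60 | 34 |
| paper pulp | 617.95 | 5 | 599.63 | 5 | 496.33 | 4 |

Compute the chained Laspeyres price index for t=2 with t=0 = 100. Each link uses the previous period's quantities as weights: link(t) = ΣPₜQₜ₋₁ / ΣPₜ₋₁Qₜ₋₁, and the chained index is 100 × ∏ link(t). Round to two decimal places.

Link t=0→t=1:
ΣP(t=1)Q(t=0) = 539.98×8 + 6.92×29 + 599.63×5 = 4319.84 + 200.68 + 2998.15 = 7518.67
ΣP(t=0)Q(t=0) = 583.15×8 + 7.40×29 + 617.95×5 = 4665.2 + 214.6 + 3089.75 = 7969.55
link = 7518.67/7969.55 = 0.943425
Link t=1→t=2:
ΣP(t=2)Q(t=1) = 581.03×9 + 5.60×28 + 496.33×5 = 5229.27 + 156.8 + 2481.65 = 7867.72
ΣP(t=1)Q(t=1) = 539.98×9 + 6.92×28 + 599.63×5 = 4859.82 + 193.76 + 2998.15 = 8051.73
link = 7867.72/8051.73 = 0.977147
Chained index = 100 × 0.943425 × 0.977147 = 92.1864

92.19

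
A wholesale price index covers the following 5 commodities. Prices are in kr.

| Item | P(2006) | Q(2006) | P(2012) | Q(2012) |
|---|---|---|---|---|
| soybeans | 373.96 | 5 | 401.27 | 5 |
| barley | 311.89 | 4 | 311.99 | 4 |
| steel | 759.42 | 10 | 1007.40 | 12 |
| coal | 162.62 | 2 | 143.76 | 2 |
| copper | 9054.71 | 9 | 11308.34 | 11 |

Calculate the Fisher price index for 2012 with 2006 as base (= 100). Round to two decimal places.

124.78

Laspeyres component (base-period weights):
ΣP(2012)Q(2006) = 401.27×5 + 311.99×4 + 1007.40×10 + 143.76×2 + 11308.34×9 = 2006.35 + 1247.96 + 10074 + 287.52 + 101775.06 = 115390.89
ΣP(2006)Q(2006) = 373.96×5 + 311.89×4 + 759.42×10 + 162.62×2 + 9054.71×9 = 1869.8 + 1247.56 + 7594.2 + 325.24 + 81492.39 = 92529.19
L = 115390.89 / 92529.19 × 100 = 124.7076
Paasche component (current-period weights):
ΣP(2012)Q(2012) = 401.27×5 + 311.99×4 + 1007.40×12 + 143.76×2 + 11308.34×11 = 2006.35 + 1247.96 + 12088.8 + 287.52 + 124391.74 = 140022.37
ΣP(2006)Q(2012) = 373.96×5 + 311.89×4 + 759.42×12 + 162.62×2 + 9054.71×11 = 1869.8 + 1247.56 + 9113.04 + 325.24 + 99601.81 = 112157.45
P = 140022.37 / 112157.45 × 100 = 124.8445
Fisher = √(L × P) = √(124.7076 × 124.8445) = 124.7760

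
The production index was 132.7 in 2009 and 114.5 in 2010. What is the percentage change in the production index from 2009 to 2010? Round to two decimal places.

-13.72%

Change = (114.5 − 132.7) / 132.7 × 100
       = -18.2 / 132.7 × 100 = -13.7151%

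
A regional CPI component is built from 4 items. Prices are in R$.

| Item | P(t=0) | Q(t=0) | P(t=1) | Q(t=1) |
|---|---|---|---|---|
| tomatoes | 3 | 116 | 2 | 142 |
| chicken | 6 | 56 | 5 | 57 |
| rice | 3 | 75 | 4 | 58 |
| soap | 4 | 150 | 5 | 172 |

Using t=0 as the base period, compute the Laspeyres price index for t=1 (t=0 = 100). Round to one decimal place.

Laspeyres price index uses base-period quantities as weights.
ΣP(t=1)·Q(t=0) = 2×116 + 5×56 + 4×75 + 5×150 = 232 + 280 + 300 + 750 = 1562
ΣP(t=0)·Q(t=0) = 3×116 + 6×56 + 3×75 + 4×150 = 348 + 336 + 225 + 600 = 1509
Index = 1562 / 1509 × 100 = 103.5123

103.5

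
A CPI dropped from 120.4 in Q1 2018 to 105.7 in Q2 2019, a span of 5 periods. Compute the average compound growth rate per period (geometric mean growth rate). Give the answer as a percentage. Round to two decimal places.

Growth factor = (105.7/120.4)^(1/5) = (0.877907)^(1/5) = 0.974293
Growth rate = 0.974293 − 1 = -0.025707 = -2.5707%

-2.57%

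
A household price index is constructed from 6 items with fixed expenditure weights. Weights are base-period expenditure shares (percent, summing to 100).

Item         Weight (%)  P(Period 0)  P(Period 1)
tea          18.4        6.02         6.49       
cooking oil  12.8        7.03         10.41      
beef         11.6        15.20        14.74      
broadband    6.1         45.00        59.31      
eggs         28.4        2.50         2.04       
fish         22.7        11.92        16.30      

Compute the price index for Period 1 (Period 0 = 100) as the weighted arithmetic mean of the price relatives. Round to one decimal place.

tea: 18.4 × (6.49/6.02) = 18.4 × 1.078073 = 19.8365
cooking oil: 12.8 × (10.41/7.03) = 12.8 × 1.480797 = 18.9542
beef: 11.6 × (14.74/15.20) = 11.6 × 0.969737 = 11.2489
broadband: 6.1 × (59.31/45.00) = 6.1 × 1.318000 = 8.0398
eggs: 28.4 × (2.04/2.50) = 28.4 × 0.816000 = 23.1744
fish: 22.7 × (16.30/11.92) = 22.7 × 1.367450 = 31.0411
Index = Σ wᵢ·(p₁ᵢ/p₀ᵢ) = 19.8365 + 18.9542 + 11.2489 + 8.0398 + 23.1744 + 31.0411 = 112.2950

112.3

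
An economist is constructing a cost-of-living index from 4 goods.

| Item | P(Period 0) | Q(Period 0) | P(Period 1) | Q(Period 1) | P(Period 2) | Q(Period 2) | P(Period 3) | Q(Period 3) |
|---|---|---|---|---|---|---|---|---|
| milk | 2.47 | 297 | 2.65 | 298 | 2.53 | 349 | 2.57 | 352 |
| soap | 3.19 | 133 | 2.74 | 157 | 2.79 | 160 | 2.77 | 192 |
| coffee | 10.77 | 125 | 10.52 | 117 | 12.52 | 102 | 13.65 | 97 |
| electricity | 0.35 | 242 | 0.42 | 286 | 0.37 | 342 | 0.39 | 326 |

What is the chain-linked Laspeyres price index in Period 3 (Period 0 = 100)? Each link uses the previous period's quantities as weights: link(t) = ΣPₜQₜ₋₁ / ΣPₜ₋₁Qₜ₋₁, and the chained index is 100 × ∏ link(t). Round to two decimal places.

111.78

Link Period 0→Period 1:
ΣP(Period 1)Q(Period 0) = 2.65×297 + 2.74×133 + 10.52×125 + 0.42×242 = 787.05 + 364.42 + 1315 + 101.64 = 2568.11
ΣP(Period 0)Q(Period 0) = 2.47×297 + 3.19×133 + 10.77×125 + 0.35×242 = 733.59 + 424.27 + 1346.25 + 84.7 = 2588.81
link = 2568.11/2588.81 = 0.992004
Link Period 1→Period 2:
ΣP(Period 2)Q(Period 1) = 2.53×298 + 2.79×157 + 12.52×117 + 0.37×286 = 753.94 + 438.03 + 1464.84 + 105.82 = 2762.63
ΣP(Period 1)Q(Period 1) = 2.65×298 + 2.74×157 + 10.52×117 + 0.42×286 = 789.7 + 430.18 + 1230.84 + 120.12 = 2570.84
link = 2762.63/2570.84 = 1.074602
Link Period 2→Period 3:
ΣP(Period 3)Q(Period 2) = 2.57×349 + 2.77×160 + 13.65×102 + 0.39×342 = 896.93 + 443.2 + 1392.3 + 133.38 = 2865.81
ΣP(Period 2)Q(Period 2) = 2.53×349 + 2.79×160 + 12.52×102 + 0.37×342 = 882.97 + 446.4 + 1277.04 + 126.54 = 2732.95
link = 2865.81/2732.95 = 1.048614
Chained index = 100 × 0.992004 × 1.074602 × 1.048614 = 111.7833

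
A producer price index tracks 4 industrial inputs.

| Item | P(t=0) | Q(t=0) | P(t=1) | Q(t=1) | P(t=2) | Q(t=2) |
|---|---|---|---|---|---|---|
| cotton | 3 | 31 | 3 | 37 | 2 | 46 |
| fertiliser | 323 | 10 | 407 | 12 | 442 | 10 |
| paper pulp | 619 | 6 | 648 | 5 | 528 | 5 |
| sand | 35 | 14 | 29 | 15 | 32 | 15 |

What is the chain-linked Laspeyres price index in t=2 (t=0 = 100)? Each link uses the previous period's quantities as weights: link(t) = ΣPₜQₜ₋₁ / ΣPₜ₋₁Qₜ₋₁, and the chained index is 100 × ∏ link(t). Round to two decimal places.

110.13

Link t=0→t=1:
ΣP(t=1)Q(t=0) = 3×31 + 407×10 + 648×6 + 29×14 = 93 + 4070 + 3888 + 406 = 8457
ΣP(t=0)Q(t=0) = 3×31 + 323×10 + 619×6 + 35×14 = 93 + 3230 + 3714 + 490 = 7527
link = 8457/7527 = 1.123555
Link t=1→t=2:
ΣP(t=2)Q(t=1) = 2×37 + 442×12 + 528×5 + 32×15 = 74 + 5304 + 2640 + 480 = 8498
ΣP(t=1)Q(t=1) = 3×37 + 407×12 + 648×5 + 29×15 = 111 + 4884 + 3240 + 435 = 8670
link = 8498/8670 = 0.980161
Chained index = 100 × 1.123555 × 0.980161 = 110.1266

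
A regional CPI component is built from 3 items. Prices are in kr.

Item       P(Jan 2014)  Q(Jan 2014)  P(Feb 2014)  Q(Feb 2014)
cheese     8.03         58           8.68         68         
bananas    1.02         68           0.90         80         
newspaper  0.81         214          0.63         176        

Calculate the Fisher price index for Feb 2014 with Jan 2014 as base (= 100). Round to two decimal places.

99.55

Laspeyres component (base-period weights):
ΣP(Feb 2014)Q(Jan 2014) = 8.68×58 + 0.90×68 + 0.63×214 = 503.44 + 61.2 + 134.82 = 699.46
ΣP(Jan 2014)Q(Jan 2014) = 8.03×58 + 1.02×68 + 0.81×214 = 465.74 + 69.36 + 173.34 = 708.44
L = 699.46 / 708.44 × 100 = 98.7324
Paasche component (current-period weights):
ΣP(Feb 2014)Q(Feb 2014) = 8.68×68 + 0.90×80 + 0.63×176 = 590.24 + 72 + 110.88 = 773.12
ΣP(Jan 2014)Q(Feb 2014) = 8.03×68 + 1.02×80 + 0.81×176 = 546.04 + 81.6 + 142.56 = 770.2
P = 773.12 / 770.2 × 100 = 100.3791
Fisher = √(L × P) = √(98.7324 × 100.3791) = 99.5524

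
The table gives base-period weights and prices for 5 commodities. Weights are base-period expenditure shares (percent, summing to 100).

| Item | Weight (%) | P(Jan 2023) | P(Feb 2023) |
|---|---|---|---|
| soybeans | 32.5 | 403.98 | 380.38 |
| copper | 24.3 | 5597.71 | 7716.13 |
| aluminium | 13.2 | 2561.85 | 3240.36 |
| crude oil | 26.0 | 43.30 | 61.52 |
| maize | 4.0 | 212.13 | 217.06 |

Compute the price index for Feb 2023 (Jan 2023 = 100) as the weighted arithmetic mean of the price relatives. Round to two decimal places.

121.83

soybeans: 32.5 × (380.38/403.98) = 32.5 × 0.941581 = 30.6014
copper: 24.3 × (7716.13/5597.71) = 24.3 × 1.378444 = 33.4962
aluminium: 13.2 × (3240.36/2561.85) = 13.2 × 1.264852 = 16.6960
crude oil: 26.0 × (61.52/43.30) = 26.0 × 1.420785 = 36.9404
maize: 4.0 × (217.06/212.13) = 4.0 × 1.023240 = 4.0930
Index = Σ wᵢ·(p₁ᵢ/p₀ᵢ) = 30.6014 + 33.4962 + 16.6960 + 36.9404 + 4.0930 = 121.8270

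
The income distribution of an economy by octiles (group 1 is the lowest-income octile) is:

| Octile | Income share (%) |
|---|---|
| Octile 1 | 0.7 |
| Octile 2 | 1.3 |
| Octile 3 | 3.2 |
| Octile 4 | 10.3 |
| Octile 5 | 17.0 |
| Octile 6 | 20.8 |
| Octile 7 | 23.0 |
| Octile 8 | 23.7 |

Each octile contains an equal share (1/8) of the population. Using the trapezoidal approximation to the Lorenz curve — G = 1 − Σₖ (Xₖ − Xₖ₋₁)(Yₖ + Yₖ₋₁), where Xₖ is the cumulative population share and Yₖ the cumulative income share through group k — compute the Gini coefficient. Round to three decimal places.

Cumulative income shares Yₖ: 0.0070, 0.0200, 0.0520, 0.1550, 0.3250, 0.5330, 0.7630, 1.0000
Σ (Xₖ−Xₖ₋₁)(Yₖ+Yₖ₋₁) = (1/8)(0.0070+0.0000) + (1/8)(0.0200+0.0070) + (1/8)(0.0520+0.0200) + (1/8)(0.1550+0.0520) + (1/8)(0.3250+0.1550) + (1/8)(0.5330+0.3250) + (1/8)(0.7630+0.5330) + (1/8)(1.0000+0.7630)
  = 0.0009 + 0.0034 + 0.0090 + 0.0259 + 0.0600 + 0.1073 + 0.1620 + 0.2204 = 0.5888
G = 1 − 0.5888 = 0.4112

0.411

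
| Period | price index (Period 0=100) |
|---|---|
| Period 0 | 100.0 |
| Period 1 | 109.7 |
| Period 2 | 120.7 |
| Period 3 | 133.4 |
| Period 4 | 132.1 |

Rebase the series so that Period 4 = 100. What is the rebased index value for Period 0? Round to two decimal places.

75.70

Rebased(Period 0) = 100.0 / 132.1 × 100 = 75.7002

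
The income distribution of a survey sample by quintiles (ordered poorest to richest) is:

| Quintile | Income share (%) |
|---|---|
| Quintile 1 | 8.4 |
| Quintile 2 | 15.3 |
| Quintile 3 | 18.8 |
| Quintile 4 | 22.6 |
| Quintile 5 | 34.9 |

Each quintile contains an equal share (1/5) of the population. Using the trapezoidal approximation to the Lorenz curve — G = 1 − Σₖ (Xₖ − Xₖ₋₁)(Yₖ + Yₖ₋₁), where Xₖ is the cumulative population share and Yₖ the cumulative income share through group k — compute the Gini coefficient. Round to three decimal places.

Cumulative income shares Yₖ: 0.0840, 0.2370, 0.4250, 0.6510, 1.0000
Σ (Xₖ−Xₖ₋₁)(Yₖ+Yₖ₋₁) = (1/5)(0.0840+0.0000) + (1/5)(0.2370+0.0840) + (1/5)(0.4250+0.2370) + (1/5)(0.6510+0.4250) + (1/5)(1.0000+0.6510)
  = 0.0168 + 0.0642 + 0.1324 + 0.2152 + 0.3302 = 0.7588
G = 1 − 0.7588 = 0.2412

0.241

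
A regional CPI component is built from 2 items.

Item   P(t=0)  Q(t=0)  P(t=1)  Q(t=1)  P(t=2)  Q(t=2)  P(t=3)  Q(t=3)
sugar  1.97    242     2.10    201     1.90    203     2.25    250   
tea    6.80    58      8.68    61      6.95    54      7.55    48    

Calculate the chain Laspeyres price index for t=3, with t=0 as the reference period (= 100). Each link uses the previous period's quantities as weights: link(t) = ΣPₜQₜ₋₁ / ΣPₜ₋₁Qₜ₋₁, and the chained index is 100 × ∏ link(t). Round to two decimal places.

111.71

Link t=0→t=1:
ΣP(t=1)Q(t=0) = 2.10×242 + 8.68×58 = 508.2 + 503.44 = 1011.64
ΣP(t=0)Q(t=0) = 1.97×242 + 6.80×58 = 476.74 + 394.4 = 871.14
link = 1011.64/871.14 = 1.161283
Link t=1→t=2:
ΣP(t=2)Q(t=1) = 1.90×201 + 6.95×61 = 381.9 + 423.95 = 805.85
ΣP(t=1)Q(t=1) = 2.10×201 + 8.68×61 = 422.1 + 529.48 = 951.58
link = 805.85/951.58 = 0.846855
Link t=2→t=3:
ΣP(t=3)Q(t=2) = 2.25×203 + 7.55×54 = 456.75 + 407.7 = 864.45
ΣP(t=2)Q(t=2) = 1.90×203 + 6.95×54 = 385.7 + 375.3 = 761
link = 864.45/761 = 1.135940
Chained index = 100 × 1.161283 × 0.846855 × 1.135940 = 111.7126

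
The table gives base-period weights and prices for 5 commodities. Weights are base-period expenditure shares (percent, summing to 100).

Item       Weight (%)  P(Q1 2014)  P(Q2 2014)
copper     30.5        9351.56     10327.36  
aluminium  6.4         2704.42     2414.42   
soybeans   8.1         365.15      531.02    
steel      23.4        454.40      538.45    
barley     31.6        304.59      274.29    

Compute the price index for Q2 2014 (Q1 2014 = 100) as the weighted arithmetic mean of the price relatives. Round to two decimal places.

107.36

copper: 30.5 × (10327.36/9351.56) = 30.5 × 1.104346 = 33.6826
aluminium: 6.4 × (2414.42/2704.42) = 6.4 × 0.892768 = 5.7137
soybeans: 8.1 × (531.02/365.15) = 8.1 × 1.454252 = 11.7794
steel: 23.4 × (538.45/454.40) = 23.4 × 1.184969 = 27.7283
barley: 31.6 × (274.29/304.59) = 31.6 × 0.900522 = 28.4565
Index = Σ wᵢ·(p₁ᵢ/p₀ᵢ) = 33.6826 + 5.7137 + 11.7794 + 27.7283 + 28.4565 = 107.3605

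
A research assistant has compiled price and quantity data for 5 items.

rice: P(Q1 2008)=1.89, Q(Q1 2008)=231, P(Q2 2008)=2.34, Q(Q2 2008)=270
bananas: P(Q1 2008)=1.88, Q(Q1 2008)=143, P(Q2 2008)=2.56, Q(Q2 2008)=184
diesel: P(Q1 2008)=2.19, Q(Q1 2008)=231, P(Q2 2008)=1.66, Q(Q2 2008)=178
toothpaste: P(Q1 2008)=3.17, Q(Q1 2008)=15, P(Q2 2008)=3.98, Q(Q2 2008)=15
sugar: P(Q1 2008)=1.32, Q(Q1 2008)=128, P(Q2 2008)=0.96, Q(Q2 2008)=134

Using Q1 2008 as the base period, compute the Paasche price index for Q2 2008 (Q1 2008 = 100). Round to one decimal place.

Paasche price index uses current-period quantities as weights.
ΣP(Q2 2008)·Q(Q2 2008) = 2.34×270 + 2.56×184 + 1.66×178 + 3.98×15 + 0.96×134 = 631.8 + 471.04 + 295.48 + 59.7 + 128.64 = 1586.66
ΣP(Q1 2008)·Q(Q2 2008) = 1.89×270 + 1.88×184 + 2.19×178 + 3.17×15 + 1.32×134 = 510.3 + 345.92 + 389.82 + 47.55 + 176.88 = 1470.47
Index = 1586.66 / 1470.47 × 100 = 107.9016

107.9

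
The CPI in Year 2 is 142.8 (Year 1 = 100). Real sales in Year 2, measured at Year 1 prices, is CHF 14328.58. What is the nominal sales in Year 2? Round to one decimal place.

Nominal = Real × (Index/100) = 14328.58 × (142.8/100)
        = 14328.58 × 1.428 = 20461.2122

20461.2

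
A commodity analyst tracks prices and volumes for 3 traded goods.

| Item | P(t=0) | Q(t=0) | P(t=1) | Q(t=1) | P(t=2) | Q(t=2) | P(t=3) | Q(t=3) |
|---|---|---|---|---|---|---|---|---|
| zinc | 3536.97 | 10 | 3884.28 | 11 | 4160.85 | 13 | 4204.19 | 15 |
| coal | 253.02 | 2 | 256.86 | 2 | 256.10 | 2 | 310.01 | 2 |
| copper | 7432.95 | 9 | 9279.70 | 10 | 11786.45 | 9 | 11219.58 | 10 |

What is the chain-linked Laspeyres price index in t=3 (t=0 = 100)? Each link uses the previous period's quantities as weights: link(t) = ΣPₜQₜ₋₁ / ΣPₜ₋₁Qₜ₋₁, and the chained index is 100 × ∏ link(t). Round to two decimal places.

Link t=0→t=1:
ΣP(t=1)Q(t=0) = 3884.28×10 + 256.86×2 + 9279.70×9 = 38842.8 + 513.72 + 83517.3 = 122873.82
ΣP(t=0)Q(t=0) = 3536.97×10 + 253.02×2 + 7432.95×9 = 35369.7 + 506.04 + 66896.55 = 102772.29
link = 122873.82/102772.29 = 1.195593
Link t=1→t=2:
ΣP(t=2)Q(t=1) = 4160.85×11 + 256.10×2 + 11786.45×10 = 45769.35 + 512.2 + 117864.5 = 164146.05
ΣP(t=1)Q(t=1) = 3884.28×11 + 256.86×2 + 9279.70×10 = 42727.08 + 513.72 + 92797 = 136037.8
link = 164146.05/136037.8 = 1.206621
Link t=2→t=3:
ΣP(t=3)Q(t=2) = 4204.19×13 + 310.01×2 + 11219.58×9 = 54654.47 + 620.02 + 100976.22 = 156250.71
ΣP(t=2)Q(t=2) = 4160.85×13 + 256.10×2 + 11786.45×9 = 54091.05 + 512.2 + 106078.05 = 160681.3
link = 156250.71/160681.3 = 0.972426
Chained index = 100 × 1.195593 × 1.206621 × 0.972426 = 140.2849

140.28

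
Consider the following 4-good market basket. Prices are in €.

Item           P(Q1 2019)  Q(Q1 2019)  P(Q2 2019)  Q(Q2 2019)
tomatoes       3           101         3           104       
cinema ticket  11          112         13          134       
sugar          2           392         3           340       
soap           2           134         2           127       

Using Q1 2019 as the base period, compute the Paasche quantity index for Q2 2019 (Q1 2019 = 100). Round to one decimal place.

103.9

Paasche quantity index uses current-period prices as weights.
ΣP(Q2 2019)·Q(Q2 2019) = 3×104 + 13×134 + 3×340 + 2×127 = 312 + 1742 + 1020 + 254 = 3328
ΣP(Q2 2019)·Q(Q1 2019) = 3×101 + 13×112 + 3×392 + 2×134 = 303 + 1456 + 1176 + 268 = 3203
Index = 3328 / 3203 × 100 = 103.9026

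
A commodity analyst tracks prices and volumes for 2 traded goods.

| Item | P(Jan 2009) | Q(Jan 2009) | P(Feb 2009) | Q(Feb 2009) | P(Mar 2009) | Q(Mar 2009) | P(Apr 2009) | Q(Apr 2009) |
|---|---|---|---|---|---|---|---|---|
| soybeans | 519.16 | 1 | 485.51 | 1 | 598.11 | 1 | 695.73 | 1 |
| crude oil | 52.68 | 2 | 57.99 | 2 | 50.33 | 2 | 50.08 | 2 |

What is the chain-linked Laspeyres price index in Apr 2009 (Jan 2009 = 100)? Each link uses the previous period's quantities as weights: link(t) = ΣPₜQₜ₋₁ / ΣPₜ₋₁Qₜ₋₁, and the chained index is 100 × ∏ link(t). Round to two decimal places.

Link Jan 2009→Feb 2009:
ΣP(Feb 2009)Q(Jan 2009) = 485.51×1 + 57.99×2 = 485.51 + 115.98 = 601.49
ΣP(Jan 2009)Q(Jan 2009) = 519.16×1 + 52.68×2 = 519.16 + 105.36 = 624.52
link = 601.49/624.52 = 0.963124
Link Feb 2009→Mar 2009:
ΣP(Mar 2009)Q(Feb 2009) = 598.11×1 + 50.33×2 = 598.11 + 100.66 = 698.77
ΣP(Feb 2009)Q(Feb 2009) = 485.51×1 + 57.99×2 = 485.51 + 115.98 = 601.49
link = 698.77/601.49 = 1.161732
Link Mar 2009→Apr 2009:
ΣP(Apr 2009)Q(Mar 2009) = 695.73×1 + 50.08×2 = 695.73 + 100.16 = 795.89
ΣP(Mar 2009)Q(Mar 2009) = 598.11×1 + 50.33×2 = 598.11 + 100.66 = 698.77
link = 795.89/698.77 = 1.138987
Chained index = 100 × 0.963124 × 1.161732 × 1.138987 = 127.4403

127.44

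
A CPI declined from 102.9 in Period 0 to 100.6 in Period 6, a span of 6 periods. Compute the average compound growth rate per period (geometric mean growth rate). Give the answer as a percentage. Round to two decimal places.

Growth factor = (100.6/102.9)^(1/6) = (0.977648)^(1/6) = 0.996240
Growth rate = 0.996240 − 1 = -0.003760 = -0.3760%

-0.38%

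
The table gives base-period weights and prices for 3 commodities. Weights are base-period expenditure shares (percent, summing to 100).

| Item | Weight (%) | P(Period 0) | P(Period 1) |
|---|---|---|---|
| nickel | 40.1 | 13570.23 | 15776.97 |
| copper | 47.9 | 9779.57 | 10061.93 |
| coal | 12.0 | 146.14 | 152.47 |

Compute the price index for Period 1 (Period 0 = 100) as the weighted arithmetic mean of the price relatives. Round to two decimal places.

nickel: 40.1 × (15776.97/13570.23) = 40.1 × 1.162616 = 46.6209
copper: 47.9 × (10061.93/9779.57) = 47.9 × 1.028872 = 49.2830
coal: 12.0 × (152.47/146.14) = 12.0 × 1.043315 = 12.5198
Index = Σ wᵢ·(p₁ᵢ/p₀ᵢ) = 46.6209 + 49.2830 + 12.5198 = 108.4237

108.42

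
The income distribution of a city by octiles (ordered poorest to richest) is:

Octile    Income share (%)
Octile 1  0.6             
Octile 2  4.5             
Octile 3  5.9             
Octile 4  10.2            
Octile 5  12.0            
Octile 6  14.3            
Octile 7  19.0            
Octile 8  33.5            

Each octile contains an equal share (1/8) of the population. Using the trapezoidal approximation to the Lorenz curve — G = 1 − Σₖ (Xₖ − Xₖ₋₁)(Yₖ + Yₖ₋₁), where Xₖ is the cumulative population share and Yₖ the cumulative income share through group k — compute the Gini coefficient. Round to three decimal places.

Cumulative income shares Yₖ: 0.0060, 0.0510, 0.1100, 0.2120, 0.3320, 0.4750, 0.6650, 1.0000
Σ (Xₖ−Xₖ₋₁)(Yₖ+Yₖ₋₁) = (1/8)(0.0060+0.0000) + (1/8)(0.0510+0.0060) + (1/8)(0.1100+0.0510) + (1/8)(0.2120+0.1100) + (1/8)(0.3320+0.2120) + (1/8)(0.4750+0.3320) + (1/8)(0.6650+0.4750) + (1/8)(1.0000+0.6650)
  = 0.0008 + 0.0071 + 0.0201 + 0.0403 + 0.0680 + 0.1009 + 0.1425 + 0.2081 = 0.5877
G = 1 − 0.5877 = 0.4123

0.412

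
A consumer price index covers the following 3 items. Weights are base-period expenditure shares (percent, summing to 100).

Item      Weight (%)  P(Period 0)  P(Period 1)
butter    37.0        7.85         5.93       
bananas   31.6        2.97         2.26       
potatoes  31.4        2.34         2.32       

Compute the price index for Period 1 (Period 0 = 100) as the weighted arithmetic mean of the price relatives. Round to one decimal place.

butter: 37.0 × (5.93/7.85) = 37.0 × 0.755414 = 27.9503
bananas: 31.6 × (2.26/2.97) = 31.6 × 0.760943 = 24.0458
potatoes: 31.4 × (2.32/2.34) = 31.4 × 0.991453 = 31.1316
Index = Σ wᵢ·(p₁ᵢ/p₀ᵢ) = 27.9503 + 24.0458 + 31.1316 = 83.1277

83.1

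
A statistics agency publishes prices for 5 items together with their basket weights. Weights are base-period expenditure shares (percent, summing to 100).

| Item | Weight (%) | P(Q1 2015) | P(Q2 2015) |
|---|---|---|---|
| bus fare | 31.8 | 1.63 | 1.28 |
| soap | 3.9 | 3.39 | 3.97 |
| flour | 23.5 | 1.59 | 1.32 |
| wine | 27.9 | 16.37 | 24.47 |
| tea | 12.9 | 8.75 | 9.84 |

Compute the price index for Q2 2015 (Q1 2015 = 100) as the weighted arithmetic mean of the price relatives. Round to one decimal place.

bus fare: 31.8 × (1.28/1.63) = 31.8 × 0.785276 = 24.9718
soap: 3.9 × (3.97/3.39) = 3.9 × 1.171091 = 4.5673
flour: 23.5 × (1.32/1.59) = 23.5 × 0.830189 = 19.5094
wine: 27.9 × (24.47/16.37) = 27.9 × 1.494808 = 41.7051
tea: 12.9 × (9.84/8.75) = 12.9 × 1.124571 = 14.5070
Index = Σ wᵢ·(p₁ᵢ/p₀ᵢ) = 24.9718 + 4.5673 + 19.5094 + 41.7051 + 14.5070 = 105.2606

105.3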